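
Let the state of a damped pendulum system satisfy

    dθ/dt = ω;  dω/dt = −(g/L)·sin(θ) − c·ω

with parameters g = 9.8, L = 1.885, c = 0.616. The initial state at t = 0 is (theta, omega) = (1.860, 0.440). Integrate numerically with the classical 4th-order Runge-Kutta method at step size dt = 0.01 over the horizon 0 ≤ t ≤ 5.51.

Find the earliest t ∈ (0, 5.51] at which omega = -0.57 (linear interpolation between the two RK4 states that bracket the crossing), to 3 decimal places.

t=0.000: state=(1.860, 0.440)
step 1 (dt=0.01): k1=(0.440, -5.254), k2=(0.414, -5.235), k3=(0.414, -5.235), k4=(0.388, -5.216); state += dt/6·(k1+2k2+2k3+k4)
t=0.010: state=(1.864, 0.388)
t=0.020: state=(1.868, 0.336)
t=0.030: state=(1.871, 0.284)
continuing one RK4 step at a time; state shown every 20 steps (Δt=0.2):
t=0.200: state=(1.847, -0.546)
next step: t=0.210: state=(1.842, -0.592) — omega has crossed -0.57
linear interpolation between t=0.200 (-0.54579) and t=0.210 (-0.59234) → t≈0.205

t = 0.205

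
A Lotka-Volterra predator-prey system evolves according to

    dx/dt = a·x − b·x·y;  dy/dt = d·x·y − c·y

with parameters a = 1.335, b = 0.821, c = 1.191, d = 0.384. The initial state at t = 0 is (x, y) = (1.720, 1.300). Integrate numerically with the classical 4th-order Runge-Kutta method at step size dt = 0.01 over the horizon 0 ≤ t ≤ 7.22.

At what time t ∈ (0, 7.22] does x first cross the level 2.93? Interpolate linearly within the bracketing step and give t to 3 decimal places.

t = 1.102

t=0.000: state=(1.720, 1.300)
step 1 (dt=0.01): k1=(0.460, -0.690), k2=(0.466, -0.687), k3=(0.466, -0.687), k4=(0.471, -0.684); state += dt/6·(k1+2k2+2k3+k4)
t=0.010: state=(1.725, 1.293)
t=0.020: state=(1.729, 1.286)
t=0.030: state=(1.734, 1.280)
continuing one RK4 step at a time; state shown every 25 steps (Δt=0.25):
t=0.250: state=(1.870, 1.146)
t=0.500: state=(2.089, 1.028)
t=0.750: state=(2.384, 0.946)
t=1.000: state=(2.756, 0.898)
t=1.100: state=(2.927, 0.889)
next step: t=1.110: state=(2.944, 0.889) — x has crossed 2.93
linear interpolation between t=1.100 (2.92663) and t=1.110 (2.94440) → t≈1.102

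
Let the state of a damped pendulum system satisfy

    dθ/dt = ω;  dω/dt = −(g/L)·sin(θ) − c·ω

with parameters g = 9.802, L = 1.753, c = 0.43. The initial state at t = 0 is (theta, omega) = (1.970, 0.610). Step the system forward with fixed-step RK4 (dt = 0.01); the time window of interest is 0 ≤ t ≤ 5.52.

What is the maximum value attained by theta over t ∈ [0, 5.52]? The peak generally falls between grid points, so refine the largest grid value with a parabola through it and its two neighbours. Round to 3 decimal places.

t=0.000: state=(1.970, 0.610)
step 1 (dt=0.01): k1=(0.610, -5.414), k2=(0.583, -5.396), k3=(0.583, -5.396), k4=(0.556, -5.378); state += dt/6·(k1+2k2+2k3+k4)
t=0.010: state=(1.976, 0.556)
t=0.020: state=(1.981, 0.502)
t=0.030: state=(1.986, 0.449)
continuing one RK4 step at a time; state shown every 20 steps (Δt=0.2):
t=0.200: state=(1.988, -0.416)
t=0.400: state=(1.807, -1.390)
t=0.600: state=(1.433, -2.339)
t=0.800: state=(0.882, -3.119)
t=1.000: state=(0.218, -3.412)
t=1.200: state=(-0.435, -3.005)
t=1.400: state=(-0.948, -2.065)
t=1.600: state=(-1.249, -0.934)
t=1.800: state=(-1.323, 0.176)
t=2.000: state=(-1.185, 1.184)
t=2.200: state=(-0.862, 2.004)
t=2.400: state=(-0.407, 2.473)
t=2.600: state=(0.092, 2.430)
t=2.800: state=(0.532, 1.891)
t=3.000: state=(0.829, 1.051)
t=3.200: state=(0.946, 0.122)
t=3.400: state=(0.882, -0.745)
t=3.600: state=(0.660, -1.437)
t=3.800: state=(0.327, -1.827)
t=4.000: state=(-0.045, -1.824)
t=4.200: state=(-0.377, -1.442)
t=4.400: state=(-0.604, -0.808)
t=4.600: state=(-0.694, -0.083)
t=4.800: state=(-0.641, 0.596)
t=5.000: state=(-0.466, 1.116)
t=5.200: state=(-0.211, 1.382)
t=5.400: state=(0.066, 1.342)
t=5.520: state=(0.219, 1.181)
largest grid value and its neighbours: theta(0.110)=2.00508, theta(0.120)=2.00517, theta(0.130)=2.00474
parabola through these three points peaks at t≈0.117 with theta≈2.00519

max theta = 2.005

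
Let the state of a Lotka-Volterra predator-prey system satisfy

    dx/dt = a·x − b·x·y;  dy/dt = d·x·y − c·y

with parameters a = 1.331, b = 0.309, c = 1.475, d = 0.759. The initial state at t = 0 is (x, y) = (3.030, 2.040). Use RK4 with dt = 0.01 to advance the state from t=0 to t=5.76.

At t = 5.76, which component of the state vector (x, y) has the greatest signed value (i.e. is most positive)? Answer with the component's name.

largest component: y

t=0.000: state=(3.030, 2.040)
step 1 (dt=0.01): k1=(2.123, 1.683), k2=(2.122, 1.706), k3=(2.122, 1.706), k4=(2.122, 1.730); state += dt/6·(k1+2k2+2k3+k4)
t=0.010: state=(3.051, 2.057)
t=0.020: state=(3.072, 2.075)
t=0.030: state=(3.094, 2.093)
continuing one RK4 step at a time; state shown every 20 steps (Δt=0.2):
t=0.200: state=(3.442, 2.483)
t=0.400: state=(3.775, 3.203)
t=0.600: state=(3.916, 4.289)
t=0.800: state=(3.754, 5.740)
t=1.000: state=(3.272, 7.310)
t=1.200: state=(2.610, 8.513)
t=1.400: state=(1.976, 8.965)
t=1.600: state=(1.491, 8.666)
t=1.800: state=(1.165, 7.878)
t=2.000: state=(0.963, 6.885)
t=2.200: state=(0.847, 5.876)
t=2.400: state=(0.792, 4.951)
t=2.600: state=(0.781, 4.151)
t=2.800: state=(0.805, 3.485)
t=3.000: state=(0.862, 2.943)
t=3.200: state=(0.951, 2.513)
t=3.400: state=(1.074, 2.181)
t=3.600: state=(1.234, 1.934)
t=3.800: state=(1.437, 1.763)
t=4.000: state=(1.688, 1.663)
t=4.200: state=(1.990, 1.635)
t=4.400: state=(2.345, 1.691)
t=4.600: state=(2.744, 1.852)
t=4.800: state=(3.167, 2.159)
t=5.000: state=(3.563, 2.681)
t=5.200: state=(3.847, 3.511)
t=5.400: state=(3.901, 4.724)
t=5.600: state=(3.630, 6.256)
t=5.760: state=(3.195, 7.489)
compare at T: x=3.195, y=7.489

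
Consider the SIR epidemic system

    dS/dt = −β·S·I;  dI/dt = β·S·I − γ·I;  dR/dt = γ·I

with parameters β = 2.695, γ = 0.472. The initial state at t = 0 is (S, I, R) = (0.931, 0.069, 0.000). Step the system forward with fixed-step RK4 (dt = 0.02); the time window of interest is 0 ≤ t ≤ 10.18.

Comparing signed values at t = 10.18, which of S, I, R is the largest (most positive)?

t=0.000: state=(0.931, 0.069, 0.000)
step 1 (dt=0.02): k1=(-0.173, 0.141, 0.033), k2=(-0.176, 0.143, 0.033), k3=(-0.176, 0.143, 0.033), k4=(-0.180, 0.146, 0.034); state += dt/6·(k1+2k2+2k3+k4)
t=0.020: state=(0.927, 0.072, 0.001)
t=0.040: state=(0.924, 0.075, 0.001)
t=0.060: state=(0.920, 0.078, 0.002)
continuing one RK4 step at a time; state shown every 25 steps (Δt=0.5):
t=0.500: state=(0.796, 0.177, 0.027)
t=1.000: state=(0.560, 0.351, 0.089)
t=1.500: state=(0.313, 0.496, 0.191)
t=2.000: state=(0.155, 0.531, 0.314)
t=2.500: state=(0.078, 0.487, 0.435)
t=3.000: state=(0.042, 0.416, 0.542)
t=3.500: state=(0.025, 0.343, 0.631)
t=4.000: state=(0.017, 0.279, 0.705)
t=4.500: state=(0.012, 0.224, 0.764)
t=5.000: state=(0.009, 0.180, 0.811)
t=5.500: state=(0.007, 0.143, 0.849)
t=6.000: state=(0.006, 0.114, 0.880)
t=6.500: state=(0.005, 0.091, 0.904)
t=7.000: state=(0.005, 0.072, 0.923)
t=7.500: state=(0.004, 0.058, 0.938)
t=8.000: state=(0.004, 0.046, 0.950)
t=8.500: state=(0.004, 0.036, 0.960)
t=9.000: state=(0.004, 0.029, 0.967)
t=9.500: state=(0.004, 0.023, 0.974)
t=10.000: state=(0.003, 0.018, 0.978)
t=10.180: state=(0.003, 0.017, 0.980)
compare at T: S=0.003, I=0.017, R=0.980

largest component: R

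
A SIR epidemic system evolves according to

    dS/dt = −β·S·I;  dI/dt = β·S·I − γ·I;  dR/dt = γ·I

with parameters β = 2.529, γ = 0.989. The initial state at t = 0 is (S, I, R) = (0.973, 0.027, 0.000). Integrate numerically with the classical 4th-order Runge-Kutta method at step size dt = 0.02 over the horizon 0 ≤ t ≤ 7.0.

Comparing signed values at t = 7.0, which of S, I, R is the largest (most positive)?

t=0.000: state=(0.973, 0.027, 0.000)
step 1 (dt=0.02): k1=(-0.066, 0.040, 0.027), k2=(-0.067, 0.040, 0.027), k3=(-0.067, 0.040, 0.027), k4=(-0.068, 0.041, 0.027); state += dt/6·(k1+2k2+2k3+k4)
t=0.020: state=(0.972, 0.028, 0.001)
t=0.040: state=(0.970, 0.029, 0.001)
t=0.060: state=(0.969, 0.029, 0.002)
continuing one RK4 step at a time; state shown every 25 steps (Δt=0.5):
t=0.500: state=(0.926, 0.055, 0.020)
t=1.000: state=(0.840, 0.103, 0.058)
t=1.500: state=(0.709, 0.167, 0.124)
t=2.000: state=(0.551, 0.227, 0.222)
t=2.500: state=(0.405, 0.252, 0.342)
t=3.000: state=(0.296, 0.239, 0.465)
t=3.500: state=(0.224, 0.202, 0.575)
t=4.000: state=(0.178, 0.158, 0.663)
t=4.500: state=(0.150, 0.119, 0.732)
t=5.000: state=(0.132, 0.086, 0.782)
t=5.500: state=(0.120, 0.062, 0.818)
t=6.000: state=(0.112, 0.044, 0.844)
t=6.500: state=(0.107, 0.031, 0.862)
t=7.000: state=(0.104, 0.021, 0.875)
compare at T: S=0.104, I=0.021, R=0.875

largest component: R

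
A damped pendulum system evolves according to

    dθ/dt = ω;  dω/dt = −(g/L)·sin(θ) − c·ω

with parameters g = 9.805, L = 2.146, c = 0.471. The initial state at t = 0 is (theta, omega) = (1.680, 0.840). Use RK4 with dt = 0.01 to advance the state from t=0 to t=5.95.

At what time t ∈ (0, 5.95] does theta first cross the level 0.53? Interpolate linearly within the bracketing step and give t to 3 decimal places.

t=0.000: state=(1.680, 0.840)
step 1 (dt=0.01): k1=(0.840, -4.937), k2=(0.815, -4.924), k3=(0.815, -4.924), k4=(0.791, -4.910); state += dt/6·(k1+2k2+2k3+k4)
t=0.010: state=(1.688, 0.791)
t=0.020: state=(1.696, 0.742)
t=0.030: state=(1.703, 0.693)
continuing one RK4 step at a time; state shown every 20 steps (Δt=0.2):
t=0.200: state=(1.753, -0.096)
t=0.400: state=(1.647, -0.950)
t=0.600: state=(1.377, -1.733)
t=0.800: state=(0.963, -2.377)
t=0.960: state=(0.555, -2.686)
next step: t=0.970: state=(0.528, -2.697) — theta has crossed 0.53
linear interpolation between t=0.960 (0.55452) and t=0.970 (0.52761) → t≈0.969

t = 0.969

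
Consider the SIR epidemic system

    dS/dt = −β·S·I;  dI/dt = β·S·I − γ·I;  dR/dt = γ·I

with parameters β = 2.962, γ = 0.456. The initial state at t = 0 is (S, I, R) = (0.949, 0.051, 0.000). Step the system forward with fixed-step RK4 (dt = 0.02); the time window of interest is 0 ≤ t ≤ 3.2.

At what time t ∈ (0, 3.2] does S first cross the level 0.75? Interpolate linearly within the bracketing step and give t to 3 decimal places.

t=0.000: state=(0.949, 0.051, 0.000)
step 1 (dt=0.02): k1=(-0.143, 0.120, 0.023), k2=(-0.147, 0.123, 0.024), k3=(-0.147, 0.123, 0.024), k4=(-0.150, 0.125, 0.024); state += dt/6·(k1+2k2+2k3+k4)
t=0.020: state=(0.946, 0.053, 0.000)
t=0.040: state=(0.943, 0.056, 0.001)
t=0.060: state=(0.940, 0.059, 0.001)
continuing one RK4 step at a time; state shown every 10 steps (Δt=0.2):
t=0.200: state=(0.913, 0.081, 0.006)
t=0.400: state=(0.860, 0.125, 0.015)
t=0.600: state=(0.785, 0.186, 0.029)
t=0.660: state=(0.758, 0.207, 0.035)
next step: t=0.680: state=(0.749, 0.215, 0.037) — S has crossed 0.75
linear interpolation between t=0.660 (0.75797) and t=0.680 (0.74854) → t≈0.677

t = 0.677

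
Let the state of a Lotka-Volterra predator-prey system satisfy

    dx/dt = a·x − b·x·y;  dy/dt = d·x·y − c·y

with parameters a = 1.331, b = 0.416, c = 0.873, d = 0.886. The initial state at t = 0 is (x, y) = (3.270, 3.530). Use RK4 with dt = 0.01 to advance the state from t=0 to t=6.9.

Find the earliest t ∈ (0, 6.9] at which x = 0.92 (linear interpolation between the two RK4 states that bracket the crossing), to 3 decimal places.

t=0.000: state=(3.270, 3.530)
step 1 (dt=0.01): k1=(-0.450, 7.145), k2=(-0.498, 7.211), k3=(-0.498, 7.211), k4=(-0.547, 7.276); state += dt/6·(k1+2k2+2k3+k4)
t=0.010: state=(3.265, 3.602)
t=0.020: state=(3.259, 3.676)
t=0.030: state=(3.252, 3.750)
continuing one RK4 step at a time; state shown every 25 steps (Δt=0.25):
t=0.250: state=(2.844, 5.650)
t=0.500: state=(1.963, 7.765)
t=0.750: state=(1.145, 8.762)
t=0.840: state=(0.929, 8.796)
next step: t=0.850: state=(0.908, 8.791) — x has crossed 0.92
linear interpolation between t=0.840 (0.92909) and t=0.850 (0.90771) → t≈0.844

t = 0.844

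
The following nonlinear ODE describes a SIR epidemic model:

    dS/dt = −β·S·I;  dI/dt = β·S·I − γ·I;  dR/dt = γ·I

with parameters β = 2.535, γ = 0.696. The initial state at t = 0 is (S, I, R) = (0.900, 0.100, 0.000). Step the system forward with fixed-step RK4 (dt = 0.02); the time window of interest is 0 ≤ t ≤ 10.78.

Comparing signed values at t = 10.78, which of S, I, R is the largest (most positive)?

largest component: R

t=0.000: state=(0.900, 0.100, 0.000)
step 1 (dt=0.02): k1=(-0.228, 0.159, 0.070), k2=(-0.231, 0.160, 0.071), k3=(-0.231, 0.160, 0.071), k4=(-0.234, 0.162, 0.072); state += dt/6·(k1+2k2+2k3+k4)
t=0.020: state=(0.895, 0.103, 0.001)
t=0.040: state=(0.891, 0.106, 0.003)
t=0.060: state=(0.886, 0.110, 0.004)
continuing one RK4 step at a time; state shown every 25 steps (Δt=0.5):
t=0.500: state=(0.747, 0.202, 0.051)
t=1.000: state=(0.535, 0.322, 0.143)
t=1.500: state=(0.337, 0.393, 0.270)
t=2.000: state=(0.204, 0.388, 0.408)
t=2.500: state=(0.128, 0.337, 0.535)
t=3.000: state=(0.087, 0.272, 0.641)
t=3.500: state=(0.064, 0.211, 0.725)
t=4.000: state=(0.051, 0.160, 0.789)
t=4.500: state=(0.043, 0.120, 0.837)
t=5.000: state=(0.037, 0.089, 0.873)
t=5.500: state=(0.034, 0.066, 0.900)
t=6.000: state=(0.032, 0.048, 0.920)
t=6.500: state=(0.030, 0.036, 0.935)
t=7.000: state=(0.029, 0.026, 0.945)
t=7.500: state=(0.028, 0.019, 0.953)
t=8.000: state=(0.027, 0.014, 0.959)
t=8.500: state=(0.027, 0.010, 0.963)
t=9.000: state=(0.027, 0.007, 0.966)
t=9.500: state=(0.026, 0.005, 0.968)
t=10.000: state=(0.026, 0.004, 0.970)
t=10.500: state=(0.026, 0.003, 0.971)
t=10.780: state=(0.026, 0.002, 0.971)
compare at T: S=0.026, I=0.002, R=0.971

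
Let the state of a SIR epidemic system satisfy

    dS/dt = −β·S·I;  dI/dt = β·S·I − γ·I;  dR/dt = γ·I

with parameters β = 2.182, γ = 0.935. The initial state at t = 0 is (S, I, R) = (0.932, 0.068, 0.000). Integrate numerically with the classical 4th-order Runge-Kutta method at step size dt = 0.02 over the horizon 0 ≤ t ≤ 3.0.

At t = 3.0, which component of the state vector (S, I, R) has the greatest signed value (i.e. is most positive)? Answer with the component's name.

t=0.000: state=(0.932, 0.068, 0.000)
step 1 (dt=0.02): k1=(-0.138, 0.075, 0.064), k2=(-0.140, 0.075, 0.064), k3=(-0.140, 0.075, 0.064), k4=(-0.141, 0.076, 0.065); state += dt/6·(k1+2k2+2k3+k4)
t=0.020: state=(0.929, 0.070, 0.001)
t=0.040: state=(0.926, 0.071, 0.003)
t=0.060: state=(0.923, 0.073, 0.004)
continuing one RK4 step at a time; state shown every 5 steps (Δt=0.1):
t=0.100: state=(0.918, 0.076, 0.007)
t=0.200: state=(0.902, 0.084, 0.014)
t=0.300: state=(0.884, 0.093, 0.022)
t=0.400: state=(0.866, 0.103, 0.032)
t=0.500: state=(0.846, 0.113, 0.042)
t=0.600: state=(0.824, 0.123, 0.053)
t=0.700: state=(0.801, 0.134, 0.065)
t=0.800: state=(0.777, 0.145, 0.078)
t=0.900: state=(0.752, 0.156, 0.092)
t=1.000: state=(0.726, 0.167, 0.107)
t=1.100: state=(0.699, 0.178, 0.123)
t=1.200: state=(0.672, 0.188, 0.140)
t=1.300: state=(0.644, 0.197, 0.158)
t=1.400: state=(0.617, 0.206, 0.177)
t=1.500: state=(0.589, 0.214, 0.197)
t=1.600: state=(0.562, 0.221, 0.217)
t=1.700: state=(0.535, 0.227, 0.238)
t=1.800: state=(0.509, 0.232, 0.260)
t=1.900: state=(0.483, 0.235, 0.281)
t=2.000: state=(0.459, 0.237, 0.304)
t=2.100: state=(0.436, 0.238, 0.326)
t=2.200: state=(0.414, 0.238, 0.348)
t=2.300: state=(0.393, 0.237, 0.370)
t=2.400: state=(0.373, 0.235, 0.392)
t=2.500: state=(0.355, 0.231, 0.414)
t=2.600: state=(0.337, 0.227, 0.436)
t=2.700: state=(0.321, 0.222, 0.457)
t=2.800: state=(0.306, 0.217, 0.477)
t=2.900: state=(0.292, 0.211, 0.497)
t=3.000: state=(0.279, 0.204, 0.517)
compare at T: S=0.279, I=0.204, R=0.517

largest component: R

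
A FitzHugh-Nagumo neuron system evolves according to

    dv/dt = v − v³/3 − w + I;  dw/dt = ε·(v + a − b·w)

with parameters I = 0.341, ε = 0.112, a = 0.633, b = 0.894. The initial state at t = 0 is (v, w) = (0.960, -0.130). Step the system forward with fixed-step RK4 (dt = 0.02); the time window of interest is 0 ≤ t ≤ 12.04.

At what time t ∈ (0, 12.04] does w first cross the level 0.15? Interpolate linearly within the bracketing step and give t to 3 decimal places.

t=0.000: state=(0.960, -0.130)
step 1 (dt=0.02): k1=(1.136, 0.191), k2=(1.135, 0.193), k3=(1.135, 0.193), k4=(1.134, 0.194); state += dt/6·(k1+2k2+2k3+k4)
t=0.020: state=(0.983, -0.126)
t=0.040: state=(1.005, -0.122)
t=0.060: state=(1.028, -0.118)
continuing one RK4 step at a time; state shown every 25 steps (Δt=0.5):
t=0.500: state=(1.462, -0.022)
t=1.000: state=(1.717, 0.102)
t=1.180: state=(1.754, 0.147)
next step: t=1.200: state=(1.757, 0.152) — w has crossed 0.15
linear interpolation between t=1.180 (0.14728) and t=1.200 (0.15233) → t≈1.191

t = 1.191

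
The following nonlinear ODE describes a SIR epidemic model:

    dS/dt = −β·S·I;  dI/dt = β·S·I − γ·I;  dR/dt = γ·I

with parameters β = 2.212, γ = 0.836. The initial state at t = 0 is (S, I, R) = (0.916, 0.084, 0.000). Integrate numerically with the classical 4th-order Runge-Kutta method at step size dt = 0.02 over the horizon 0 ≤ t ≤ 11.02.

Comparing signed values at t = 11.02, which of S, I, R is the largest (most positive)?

largest component: R

t=0.000: state=(0.916, 0.084, 0.000)
step 1 (dt=0.02): k1=(-0.170, 0.100, 0.070), k2=(-0.172, 0.101, 0.071), k3=(-0.172, 0.101, 0.071), k4=(-0.174, 0.102, 0.072); state += dt/6·(k1+2k2+2k3+k4)
t=0.020: state=(0.913, 0.086, 0.001)
t=0.040: state=(0.909, 0.088, 0.003)
t=0.060: state=(0.905, 0.090, 0.004)
continuing one RK4 step at a time; state shown every 25 steps (Δt=0.5):
t=0.500: state=(0.809, 0.144, 0.047)
t=1.000: state=(0.663, 0.215, 0.122)
t=1.500: state=(0.506, 0.270, 0.224)
t=2.000: state=(0.370, 0.287, 0.342)
t=2.500: state=(0.272, 0.269, 0.460)
t=3.000: state=(0.206, 0.230, 0.564)
t=3.500: state=(0.164, 0.185, 0.651)
t=4.000: state=(0.136, 0.144, 0.720)
t=4.500: state=(0.119, 0.109, 0.772)
t=5.000: state=(0.107, 0.081, 0.812)
t=5.500: state=(0.099, 0.060, 0.841)
t=6.000: state=(0.093, 0.044, 0.863)
t=6.500: state=(0.090, 0.032, 0.878)
t=7.000: state=(0.087, 0.023, 0.890)
t=7.500: state=(0.085, 0.017, 0.898)
t=8.000: state=(0.084, 0.012, 0.904)
t=8.500: state=(0.083, 0.009, 0.908)
t=9.000: state=(0.082, 0.006, 0.912)
t=9.500: state=(0.082, 0.005, 0.914)
t=10.000: state=(0.081, 0.003, 0.915)
t=10.500: state=(0.081, 0.002, 0.917)
t=11.000: state=(0.081, 0.002, 0.917)
t=11.020: state=(0.081, 0.002, 0.917)
compare at T: S=0.081, I=0.002, R=0.917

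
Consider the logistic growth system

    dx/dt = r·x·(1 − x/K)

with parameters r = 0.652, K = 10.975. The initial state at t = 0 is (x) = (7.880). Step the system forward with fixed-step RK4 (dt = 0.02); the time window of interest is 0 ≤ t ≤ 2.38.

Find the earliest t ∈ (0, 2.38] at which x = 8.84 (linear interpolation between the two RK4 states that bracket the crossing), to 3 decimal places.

t = 0.746

t=0.000: state=(7.880)
step 1 (dt=0.02): k1=(1.449), k2=(1.445), k3=(1.445), k4=(1.441); state += dt/6·(k1+2k2+2k3+k4)
t=0.020: state=(7.909)
t=0.040: state=(7.938)
t=0.060: state=(7.966)
continuing one RK4 step at a time; state shown every 5 steps (Δt=0.1):
t=0.100: state=(8.023)
t=0.200: state=(8.161)
t=0.300: state=(8.296)
t=0.400: state=(8.425)
t=0.500: state=(8.551)
t=0.600: state=(8.672)
t=0.700: state=(8.788)
t=0.740: state=(8.833)
next step: t=0.760: state=(8.856) — x has crossed 8.84
linear interpolation between t=0.740 (8.83346) and t=0.760 (8.85584) → t≈0.746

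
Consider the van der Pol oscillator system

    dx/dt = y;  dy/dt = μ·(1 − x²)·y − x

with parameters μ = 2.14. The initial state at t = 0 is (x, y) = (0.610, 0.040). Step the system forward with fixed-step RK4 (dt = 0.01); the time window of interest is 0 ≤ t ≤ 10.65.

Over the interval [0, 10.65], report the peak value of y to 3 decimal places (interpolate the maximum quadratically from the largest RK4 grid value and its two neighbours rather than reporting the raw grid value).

t=0.000: state=(0.610, 0.040)
step 1 (dt=0.01): k1=(0.040, -0.556), k2=(0.037, -0.560), k3=(0.037, -0.560), k4=(0.034, -0.564); state += dt/6·(k1+2k2+2k3+k4)
t=0.010: state=(0.610, 0.034)
t=0.020: state=(0.611, 0.029)
t=0.030: state=(0.611, 0.023)
continuing one RK4 step at a time; state shown every 50 steps (Δt=0.5):
t=0.500: state=(0.542, -0.353)
t=1.000: state=(0.185, -1.208)
t=1.500: state=(-0.844, -2.849)
t=2.000: state=(-1.789, -0.500)
t=2.500: state=(-1.766, 0.299)
t=3.000: state=(-1.582, 0.425)
t=3.500: state=(-1.338, 0.565)
t=4.000: state=(-0.989, 0.882)
t=4.500: state=(-0.339, 1.965)
t=5.000: state=(1.257, 3.753)
t=5.500: state=(2.021, 0.015)
t=6.000: state=(1.912, -0.310)
t=6.500: state=(1.742, -0.371)
t=7.000: state=(1.538, -0.453)
t=7.500: state=(1.277, -0.609)
t=8.000: state=(0.891, -1.005)
t=8.500: state=(0.109, -2.453)
t=9.000: state=(-1.605, -2.816)
t=9.500: state=(-2.013, 0.145)
t=10.000: state=(-1.879, 0.324)
t=10.500: state=(-1.703, 0.385)
t=10.650: state=(-1.643, 0.407)
largest grid value and its neighbours: y(4.910)=3.98466, y(4.920)=3.98788, y(4.930)=3.98428
parabola through these three points peaks at t≈4.920 with y≈3.98788

max y = 3.988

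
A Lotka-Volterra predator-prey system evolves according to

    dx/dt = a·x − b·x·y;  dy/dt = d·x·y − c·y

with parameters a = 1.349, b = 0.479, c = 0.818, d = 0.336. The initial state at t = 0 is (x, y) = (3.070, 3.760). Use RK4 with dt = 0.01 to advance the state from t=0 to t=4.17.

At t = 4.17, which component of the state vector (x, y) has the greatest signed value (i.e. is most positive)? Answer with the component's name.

t=0.000: state=(3.070, 3.760)
step 1 (dt=0.01): k1=(-1.388, 0.803), k2=(-1.391, 0.795), k3=(-1.390, 0.795), k4=(-1.393, 0.787); state += dt/6·(k1+2k2+2k3+k4)
t=0.010: state=(3.056, 3.768)
t=0.020: state=(3.042, 3.776)
t=0.030: state=(3.028, 3.783)
continuing one RK4 step at a time; state shown every 20 steps (Δt=0.2):
t=0.200: state=(2.786, 3.887)
t=0.400: state=(2.506, 3.942)
t=0.600: state=(2.251, 3.927)
t=0.800: state=(2.030, 3.849)
t=1.000: state=(1.849, 3.722)
t=1.200: state=(1.708, 3.561)
t=1.400: state=(1.604, 3.379)
t=1.600: state=(1.534, 3.188)
t=1.800: state=(1.494, 2.996)
t=2.000: state=(1.482, 2.811)
t=2.200: state=(1.495, 2.637)
t=2.400: state=(1.533, 2.479)
t=2.600: state=(1.594, 2.338)
t=2.800: state=(1.679, 2.215)
t=3.000: state=(1.788, 2.113)
t=3.200: state=(1.920, 2.032)
t=3.400: state=(2.076, 1.973)
t=3.600: state=(2.255, 1.937)
t=3.800: state=(2.455, 1.927)
t=4.000: state=(2.672, 1.943)
t=4.170: state=(2.864, 1.981)
compare at T: x=2.864, y=1.981

largest component: x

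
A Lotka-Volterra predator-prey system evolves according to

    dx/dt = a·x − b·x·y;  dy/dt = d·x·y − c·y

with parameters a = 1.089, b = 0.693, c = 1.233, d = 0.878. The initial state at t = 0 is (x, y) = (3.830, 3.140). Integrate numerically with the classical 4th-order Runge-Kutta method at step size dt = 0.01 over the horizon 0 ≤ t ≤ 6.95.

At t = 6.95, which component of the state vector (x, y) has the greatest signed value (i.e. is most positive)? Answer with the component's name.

t=0.000: state=(3.830, 3.140)
step 1 (dt=0.01): k1=(-4.163, 6.687), k2=(-4.229, 6.701), k3=(-4.229, 6.700), k4=(-4.293, 6.711); state += dt/6·(k1+2k2+2k3+k4)
t=0.010: state=(3.788, 3.207)
t=0.020: state=(3.744, 3.274)
t=0.030: state=(3.699, 3.341)
continuing one RK4 step at a time; state shown every 25 steps (Δt=0.25):
t=0.250: state=(2.538, 4.668)
t=0.500: state=(1.389, 5.230)
t=0.750: state=(0.756, 4.822)
t=1.000: state=(0.460, 4.032)
t=1.250: state=(0.323, 3.222)
t=1.500: state=(0.258, 2.521)
t=1.750: state=(0.230, 1.953)
t=2.000: state=(0.224, 1.508)
t=2.250: state=(0.234, 1.165)
t=2.500: state=(0.257, 0.903)
t=2.750: state=(0.294, 0.705)
t=3.000: state=(0.346, 0.555)
t=3.250: state=(0.417, 0.444)
t=3.500: state=(0.511, 0.361)
t=3.750: state=(0.634, 0.300)
t=4.000: state=(0.793, 0.258)
t=4.250: state=(0.998, 0.230)
t=4.500: state=(1.261, 0.217)
t=4.750: state=(1.595, 0.217)
t=5.000: state=(2.014, 0.237)
t=5.250: state=(2.528, 0.286)
t=5.500: state=(3.134, 0.391)
t=5.750: state=(3.781, 0.614)
t=6.000: state=(4.303, 1.100)
t=6.250: state=(4.318, 2.111)
t=6.500: state=(3.444, 3.696)
t=6.750: state=(2.103, 4.989)
t=6.950: state=(1.278, 5.219)
compare at T: x=1.278, y=5.219

largest component: y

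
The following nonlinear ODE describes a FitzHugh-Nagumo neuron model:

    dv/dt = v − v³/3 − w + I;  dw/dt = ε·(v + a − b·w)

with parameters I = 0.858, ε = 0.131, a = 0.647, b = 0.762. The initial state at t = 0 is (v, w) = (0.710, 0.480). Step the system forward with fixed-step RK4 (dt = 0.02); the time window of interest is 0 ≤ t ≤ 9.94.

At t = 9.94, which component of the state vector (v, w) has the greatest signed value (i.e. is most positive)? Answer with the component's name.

largest component: w

t=0.000: state=(0.710, 0.480)
step 1 (dt=0.02): k1=(0.969, 0.130), k2=(0.972, 0.131), k3=(0.972, 0.131), k4=(0.975, 0.132); state += dt/6·(k1+2k2+2k3+k4)
t=0.020: state=(0.729, 0.483)
t=0.040: state=(0.749, 0.485)
t=0.060: state=(0.769, 0.488)
continuing one RK4 step at a time; state shown every 25 steps (Δt=0.5):
t=0.500: state=(1.203, 0.559)
t=1.000: state=(1.562, 0.663)
t=1.500: state=(1.707, 0.777)
t=2.000: state=(1.727, 0.891)
t=2.500: state=(1.700, 0.999)
t=3.000: state=(1.655, 1.099)
t=3.500: state=(1.604, 1.191)
t=4.000: state=(1.551, 1.275)
t=4.500: state=(1.495, 1.351)
t=5.000: state=(1.438, 1.421)
t=5.500: state=(1.379, 1.483)
t=6.000: state=(1.318, 1.538)
t=6.500: state=(1.254, 1.587)
t=7.000: state=(1.186, 1.629)
t=7.500: state=(1.113, 1.664)
t=8.000: state=(1.032, 1.693)
t=8.500: state=(0.942, 1.715)
t=9.000: state=(0.837, 1.730)
t=9.500: state=(0.708, 1.736)
t=9.940: state=(0.564, 1.734)
compare at T: v=0.564, w=1.734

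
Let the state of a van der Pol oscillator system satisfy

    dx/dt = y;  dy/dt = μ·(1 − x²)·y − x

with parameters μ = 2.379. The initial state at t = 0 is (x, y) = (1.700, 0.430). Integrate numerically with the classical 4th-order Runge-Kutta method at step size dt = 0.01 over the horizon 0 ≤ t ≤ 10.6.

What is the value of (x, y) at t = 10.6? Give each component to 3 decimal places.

(x, y) = (-0.101, -3.056)

t=0.000: state=(1.700, 0.430)
step 1 (dt=0.01): k1=(0.430, -3.633), k2=(0.412, -3.561), k3=(0.412, -3.562), k4=(0.394, -3.491); state += dt/6·(k1+2k2+2k3+k4)
t=0.010: state=(1.704, 0.394)
t=0.020: state=(1.708, 0.360)
t=0.030: state=(1.711, 0.327)
continuing one RK4 step at a time; state shown every 50 steps (Δt=0.5):
t=0.500: state=(1.670, -0.296)
t=1.000: state=(1.485, -0.432)
t=1.500: state=(1.232, -0.601)
t=2.000: state=(0.841, -1.047)
t=2.500: state=(-0.030, -2.889)
t=3.000: state=(-1.809, -1.951)
t=3.500: state=(-1.996, 0.211)
t=4.000: state=(-1.861, 0.302)
t=4.500: state=(-1.698, 0.352)
t=5.000: state=(-1.505, 0.431)
t=5.500: state=(-1.255, 0.585)
t=6.000: state=(-0.880, 0.992)
t=6.500: state=(-0.074, 2.640)
t=7.000: state=(1.726, 2.437)
t=7.500: state=(2.004, -0.189)
t=8.000: state=(1.873, -0.299)
t=8.500: state=(1.712, -0.348)
t=9.000: state=(1.521, -0.423)
t=9.500: state=(1.278, -0.568)
t=10.000: state=(0.917, -0.940)
t=10.500: state=(0.171, -2.409)
t=10.600: state=(-0.101, -3.056)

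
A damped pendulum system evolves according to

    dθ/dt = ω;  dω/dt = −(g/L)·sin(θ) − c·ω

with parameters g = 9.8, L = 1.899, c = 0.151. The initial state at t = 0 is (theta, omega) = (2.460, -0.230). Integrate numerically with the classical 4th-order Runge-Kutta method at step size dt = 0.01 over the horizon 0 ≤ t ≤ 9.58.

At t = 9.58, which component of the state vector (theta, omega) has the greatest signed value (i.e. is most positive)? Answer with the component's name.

t=0.000: state=(2.460, -0.230)
step 1 (dt=0.01): k1=(-0.230, -3.217), k2=(-0.246, -3.219), k3=(-0.246, -3.219), k4=(-0.262, -3.222); state += dt/6·(k1+2k2+2k3+k4)
t=0.010: state=(2.458, -0.262)
t=0.020: state=(2.455, -0.294)
t=0.030: state=(2.452, -0.327)
continuing one RK4 step at a time; state shown every 50 steps (Δt=0.5):
t=0.500: state=(1.905, -2.110)
t=1.000: state=(0.302, -4.011)
t=1.500: state=(-1.438, -2.395)
t=2.000: state=(-1.978, 0.158)
t=2.500: state=(-1.303, 2.549)
t=3.000: state=(0.345, 3.438)
t=3.500: state=(1.553, 1.156)
t=4.000: state=(1.483, -1.406)
t=4.500: state=(0.252, -3.179)
t=5.000: state=(-1.126, -1.838)
t=5.500: state=(-1.404, 0.722)
t=6.000: state=(-0.485, 2.716)
t=6.500: state=(0.835, 2.028)
t=7.000: state=(1.262, -0.371)
t=7.500: state=(0.528, -2.353)
t=8.000: state=(-0.674, -1.953)
t=8.500: state=(-1.120, 0.252)
t=9.000: state=(-0.478, 2.105)
t=9.500: state=(0.600, 1.755)
t=9.580: state=(0.730, 1.480)
compare at T: theta=0.730, omega=1.480

largest component: omega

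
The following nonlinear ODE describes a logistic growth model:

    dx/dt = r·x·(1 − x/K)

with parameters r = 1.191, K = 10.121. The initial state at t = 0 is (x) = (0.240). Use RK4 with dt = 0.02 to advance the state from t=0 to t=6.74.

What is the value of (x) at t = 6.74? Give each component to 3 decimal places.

(x) = (9.987)

t=0.000: state=(0.240)
step 1 (dt=0.02): k1=(0.279), k2=(0.282), k3=(0.282), k4=(0.285); state += dt/6·(k1+2k2+2k3+k4)
t=0.020: state=(0.246)
t=0.040: state=(0.251)
t=0.060: state=(0.257)
continuing one RK4 step at a time; state shown every 25 steps (Δt=0.5):
t=0.500: state=(0.427)
t=1.000: state=(0.749)
t=1.500: state=(1.281)
t=2.000: state=(2.107)
t=2.500: state=(3.269)
t=3.000: state=(4.695)
t=3.500: state=(6.182)
t=4.000: state=(7.490)
t=4.500: state=(8.479)
t=5.000: state=(9.145)
t=5.500: state=(9.558)
t=6.000: state=(9.803)
t=6.500: state=(9.943)
t=6.740: state=(9.987)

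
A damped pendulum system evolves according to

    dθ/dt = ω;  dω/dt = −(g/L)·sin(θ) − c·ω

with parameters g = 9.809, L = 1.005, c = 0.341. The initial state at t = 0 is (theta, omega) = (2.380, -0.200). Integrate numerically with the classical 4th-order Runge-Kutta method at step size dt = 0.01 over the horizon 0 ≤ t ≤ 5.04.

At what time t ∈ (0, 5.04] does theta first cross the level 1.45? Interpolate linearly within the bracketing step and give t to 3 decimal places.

t=0.000: state=(2.380, -0.200)
step 1 (dt=0.01): k1=(-0.200, -6.667), k2=(-0.233, -6.663), k3=(-0.233, -6.664), k4=(-0.267, -6.661); state += dt/6·(k1+2k2+2k3+k4)
t=0.010: state=(2.378, -0.267)
t=0.020: state=(2.375, -0.333)
t=0.030: state=(2.371, -0.400)
continuing one RK4 step at a time; state shown every 20 steps (Δt=0.2):
t=0.200: state=(2.205, -1.574)
t=0.400: state=(1.734, -3.175)
t=0.480: state=(1.453, -3.857)
next step: t=0.490: state=(1.414, -3.940) — theta has crossed 1.45
linear interpolation between t=0.480 (1.45288) and t=0.490 (1.41389) → t≈0.481

t = 0.481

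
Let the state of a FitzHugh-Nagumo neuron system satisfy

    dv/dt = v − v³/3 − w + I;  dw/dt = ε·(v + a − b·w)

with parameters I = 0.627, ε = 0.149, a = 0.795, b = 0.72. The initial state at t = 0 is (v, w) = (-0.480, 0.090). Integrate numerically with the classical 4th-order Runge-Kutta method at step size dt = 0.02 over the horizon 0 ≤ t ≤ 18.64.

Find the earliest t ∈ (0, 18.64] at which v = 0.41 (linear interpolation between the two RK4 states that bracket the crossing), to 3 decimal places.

t = 3.271

t=0.000: state=(-0.480, 0.090)
step 1 (dt=0.02): k1=(0.094, 0.037), k2=(0.094, 0.037), k3=(0.094, 0.037), k4=(0.095, 0.037); state += dt/6·(k1+2k2+2k3+k4)
t=0.020: state=(-0.478, 0.091)
t=0.040: state=(-0.476, 0.091)
t=0.060: state=(-0.474, 0.092)
continuing one RK4 step at a time; state shown every 50 steps (Δt=1):
t=1.000: state=(-0.363, 0.133)
t=2.000: state=(-0.164, 0.194)
t=3.000: state=(0.239, 0.288)
t=3.260: state=(0.402, 0.323)
next step: t=3.280: state=(0.416, 0.326) — v has crossed 0.41
linear interpolation between t=3.260 (0.40235) and t=3.280 (0.41613) → t≈3.271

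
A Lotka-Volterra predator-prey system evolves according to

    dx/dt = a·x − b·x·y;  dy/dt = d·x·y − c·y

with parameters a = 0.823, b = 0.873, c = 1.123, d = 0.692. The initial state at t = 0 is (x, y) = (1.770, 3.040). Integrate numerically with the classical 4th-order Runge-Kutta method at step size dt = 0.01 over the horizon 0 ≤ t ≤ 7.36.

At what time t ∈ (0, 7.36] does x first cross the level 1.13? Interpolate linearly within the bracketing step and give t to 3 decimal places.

t = 0.248

t=0.000: state=(1.770, 3.040)
step 1 (dt=0.01): k1=(-3.241, 0.310), k2=(-3.213, 0.276), k3=(-3.213, 0.276), k4=(-3.186, 0.242); state += dt/6·(k1+2k2+2k3+k4)
t=0.010: state=(1.738, 3.043)
t=0.020: state=(1.706, 3.045)
t=0.030: state=(1.675, 3.046)
t=0.240: state=(1.146, 2.946)
next step: t=0.250: state=(1.126, 2.936) — x has crossed 1.13
linear interpolation between t=0.240 (1.14575) and t=0.250 (1.12594) → t≈0.248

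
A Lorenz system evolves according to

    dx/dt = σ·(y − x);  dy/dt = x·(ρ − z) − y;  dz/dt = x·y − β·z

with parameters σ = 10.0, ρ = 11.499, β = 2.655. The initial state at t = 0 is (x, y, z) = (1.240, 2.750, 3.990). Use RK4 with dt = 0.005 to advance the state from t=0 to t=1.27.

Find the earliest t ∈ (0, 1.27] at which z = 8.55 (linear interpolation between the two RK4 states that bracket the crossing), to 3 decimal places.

t = 0.349

t=0.000: state=(1.240, 2.750, 3.990)
step 1 (dt=0.005): k1=(15.100, 6.561, -7.183), k2=(14.887, 6.851, -7.011), k3=(14.899, 6.846, -7.013), k4=(14.697, 7.132, -6.840); state += dt/6·(k1+2k2+2k3+k4)
t=0.005: state=(1.314, 2.784, 3.955)
t=0.010: state=(1.387, 2.821, 3.922)
t=0.015: state=(1.458, 2.861, 3.890)
continuing one RK4 step at a time; state shown every 10 steps (Δt=0.05):
t=0.050: state=(1.924, 3.212, 3.717)
t=0.100: state=(2.573, 3.916, 3.632)
t=0.150: state=(3.292, 4.840, 3.783)
t=0.200: state=(4.134, 5.959, 4.254)
t=0.250: state=(5.115, 7.203, 5.157)
t=0.300: state=(6.199, 8.408, 6.598)
t=0.345: state=(7.170, 9.222, 8.374)
next step: t=0.350: state=(7.271, 9.284, 8.596) — z has crossed 8.55
linear interpolation between t=0.345 (8.37417) and t=0.350 (8.59562) → t≈0.349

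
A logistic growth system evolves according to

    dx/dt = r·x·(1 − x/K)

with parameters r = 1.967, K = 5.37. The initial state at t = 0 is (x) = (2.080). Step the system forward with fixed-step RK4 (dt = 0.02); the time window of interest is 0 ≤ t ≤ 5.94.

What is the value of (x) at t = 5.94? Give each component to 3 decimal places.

(x) = (5.370)

t=0.000: state=(2.080)
step 1 (dt=0.02): k1=(2.507), k2=(2.518), k3=(2.518), k4=(2.528); state += dt/6·(k1+2k2+2k3+k4)
t=0.020: state=(2.130)
t=0.040: state=(2.181)
t=0.060: state=(2.232)
continuing one RK4 step at a time; state shown every 10 steps (Δt=0.2):
t=0.200: state=(2.598)
t=0.400: state=(3.122)
t=0.600: state=(3.614)
t=0.800: state=(4.044)
t=1.000: state=(4.397)
t=1.200: state=(4.672)
t=1.400: state=(4.879)
t=1.600: state=(5.028)
t=1.800: state=(5.135)
t=2.000: state=(5.209)
t=2.200: state=(5.260)
t=2.400: state=(5.295)
t=2.600: state=(5.319)
t=2.800: state=(5.336)
t=3.000: state=(5.347)
t=3.200: state=(5.354)
t=3.400: state=(5.359)
t=3.600: state=(5.363)
t=3.800: state=(5.365)
t=4.000: state=(5.367)
t=4.200: state=(5.368)
t=4.400: state=(5.369)
t=4.600: state=(5.369)
t=4.800: state=(5.369)
t=5.000: state=(5.370)
t=5.200: state=(5.370)
t=5.400: state=(5.370)
t=5.600: state=(5.370)
t=5.800: state=(5.370)
t=5.940: state=(5.370)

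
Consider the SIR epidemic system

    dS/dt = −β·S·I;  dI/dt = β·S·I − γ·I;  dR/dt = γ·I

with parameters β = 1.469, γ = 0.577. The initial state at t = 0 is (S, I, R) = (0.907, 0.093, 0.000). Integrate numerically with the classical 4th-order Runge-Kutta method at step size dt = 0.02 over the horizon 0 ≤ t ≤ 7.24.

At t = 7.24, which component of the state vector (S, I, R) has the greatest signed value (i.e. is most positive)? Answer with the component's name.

largest component: R

t=0.000: state=(0.907, 0.093, 0.000)
step 1 (dt=0.02): k1=(-0.124, 0.070, 0.054), k2=(-0.125, 0.071, 0.054), k3=(-0.125, 0.071, 0.054), k4=(-0.125, 0.071, 0.054); state += dt/6·(k1+2k2+2k3+k4)
t=0.020: state=(0.905, 0.094, 0.001)
t=0.040: state=(0.902, 0.096, 0.002)
t=0.060: state=(0.899, 0.097, 0.003)
continuing one RK4 step at a time; state shown every 25 steps (Δt=0.5):
t=0.500: state=(0.835, 0.132, 0.032)
t=1.000: state=(0.746, 0.177, 0.077)
t=1.500: state=(0.644, 0.222, 0.135)
t=2.000: state=(0.540, 0.256, 0.204)
t=2.500: state=(0.444, 0.275, 0.281)
t=3.000: state=(0.362, 0.277, 0.361)
t=3.500: state=(0.296, 0.264, 0.440)
t=4.000: state=(0.246, 0.241, 0.513)
t=4.500: state=(0.208, 0.214, 0.578)
t=5.000: state=(0.180, 0.184, 0.636)
t=5.500: state=(0.159, 0.156, 0.685)
t=6.000: state=(0.143, 0.131, 0.726)
t=6.500: state=(0.131, 0.108, 0.761)
t=7.000: state=(0.122, 0.089, 0.789)
t=7.240: state=(0.118, 0.081, 0.801)
compare at T: S=0.118, I=0.081, R=0.801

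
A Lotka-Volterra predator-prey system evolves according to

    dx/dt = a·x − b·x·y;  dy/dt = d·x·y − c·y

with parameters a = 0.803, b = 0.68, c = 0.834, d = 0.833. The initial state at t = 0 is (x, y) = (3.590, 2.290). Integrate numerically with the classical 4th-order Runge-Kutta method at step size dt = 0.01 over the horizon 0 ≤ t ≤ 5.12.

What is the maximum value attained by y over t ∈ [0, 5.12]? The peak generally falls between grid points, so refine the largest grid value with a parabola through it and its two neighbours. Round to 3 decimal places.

max y = 4.759

t=0.000: state=(3.590, 2.290)
step 1 (dt=0.01): k1=(-2.708, 4.938), k2=(-2.757, 4.965), k3=(-2.758, 4.965), k4=(-2.807, 4.992); state += dt/6·(k1+2k2+2k3+k4)
t=0.010: state=(3.562, 2.340)
t=0.020: state=(3.534, 2.390)
t=0.030: state=(3.504, 2.440)
continuing one RK4 step at a time; state shown every 20 steps (Δt=0.2):
t=0.200: state=(2.877, 3.336)
t=0.400: state=(2.011, 4.242)
t=0.600: state=(1.277, 4.706)
t=0.800: state=(0.787, 4.715)
t=1.000: state=(0.495, 4.431)
t=1.200: state=(0.327, 4.011)
t=1.400: state=(0.230, 3.553)
t=1.600: state=(0.171, 3.108)
t=1.800: state=(0.136, 2.698)
t=2.000: state=(0.113, 2.331)
t=2.200: state=(0.099, 2.008)
t=2.400: state=(0.090, 1.726)
t=2.600: state=(0.085, 1.483)
t=2.800: state=(0.083, 1.273)
t=3.000: state=(0.083, 1.092)
t=3.200: state=(0.085, 0.937)
t=3.400: state=(0.089, 0.805)
t=3.600: state=(0.094, 0.692)
t=3.800: state=(0.101, 0.595)
t=4.000: state=(0.110, 0.512)
t=4.200: state=(0.121, 0.442)
t=4.400: state=(0.135, 0.382)
t=4.600: state=(0.151, 0.331)
t=4.800: state=(0.170, 0.288)
t=5.000: state=(0.192, 0.251)
t=5.120: state=(0.207, 0.232)
largest grid value and its neighbours: y(0.690)=4.75836, y(0.700)=4.75891, y(0.710)=4.75849
parabola through these three points peaks at t≈0.701 with y≈4.75891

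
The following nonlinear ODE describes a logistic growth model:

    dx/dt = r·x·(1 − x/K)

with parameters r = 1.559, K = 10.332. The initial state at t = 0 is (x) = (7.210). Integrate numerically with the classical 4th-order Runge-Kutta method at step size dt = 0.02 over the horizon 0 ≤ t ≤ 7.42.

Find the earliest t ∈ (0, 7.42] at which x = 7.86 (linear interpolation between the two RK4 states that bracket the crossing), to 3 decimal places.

t=0.000: state=(7.210)
step 1 (dt=0.02): k1=(3.396), k2=(3.375), k3=(3.375), k4=(3.354); state += dt/6·(k1+2k2+2k3+k4)
t=0.020: state=(7.278)
t=0.040: state=(7.344)
t=0.060: state=(7.410)
t=0.200: state=(7.845)
next step: t=0.220: state=(7.903) — x has crossed 7.86
linear interpolation between t=0.200 (7.84499) and t=0.220 (7.90339) → t≈0.205

t = 0.205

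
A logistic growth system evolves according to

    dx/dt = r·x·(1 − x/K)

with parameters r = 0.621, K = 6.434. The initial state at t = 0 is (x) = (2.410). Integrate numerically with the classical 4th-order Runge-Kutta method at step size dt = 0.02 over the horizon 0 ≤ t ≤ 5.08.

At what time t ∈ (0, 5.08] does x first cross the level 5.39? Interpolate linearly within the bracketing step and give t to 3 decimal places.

t=0.000: state=(2.410)
step 1 (dt=0.02): k1=(0.936), k2=(0.937), k3=(0.937), k4=(0.939); state += dt/6·(k1+2k2+2k3+k4)
t=0.020: state=(2.429)
t=0.040: state=(2.448)
t=0.060: state=(2.466)
continuing one RK4 step at a time; state shown every 10 steps (Δt=0.2):
t=0.200: state=(2.600)
t=0.400: state=(2.794)
t=0.600: state=(2.992)
t=0.800: state=(3.192)
t=1.000: state=(3.391)
t=1.200: state=(3.589)
t=1.400: state=(3.785)
t=1.600: state=(3.976)
t=1.800: state=(4.162)
t=2.000: state=(4.341)
t=2.200: state=(4.512)
t=2.400: state=(4.675)
t=2.600: state=(4.830)
t=2.800: state=(4.974)
t=3.000: state=(5.110)
t=3.200: state=(5.236)
t=3.400: state=(5.352)
t=3.460: state=(5.385)
next step: t=3.480: state=(5.396) — x has crossed 5.39
linear interpolation between t=3.460 (5.38520) and t=3.480 (5.39606) → t≈3.469

t = 3.469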